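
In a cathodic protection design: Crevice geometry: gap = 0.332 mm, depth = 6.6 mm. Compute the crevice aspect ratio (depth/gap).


Aspect ratio = depth / gap
Ratio = 6.6 / 0.332 = 19.9

19.9


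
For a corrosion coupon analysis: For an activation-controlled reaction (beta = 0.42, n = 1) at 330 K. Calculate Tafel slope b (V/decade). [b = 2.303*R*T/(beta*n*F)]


Apply the Tafel slope relation: b = 2.303*R*T/(beta*n*F)
Numerator: 2.303 * 8.314 * 330 = 6318.56
Denominator: 0.42 * 1 * 96485 = 40523.7
b = 6318.56 / 40523.7 = 0.156 V/decade

0.156 V/decade


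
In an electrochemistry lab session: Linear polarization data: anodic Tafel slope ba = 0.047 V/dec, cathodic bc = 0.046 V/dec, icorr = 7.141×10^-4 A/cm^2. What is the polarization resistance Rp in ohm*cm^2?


Apply the Stern-Geary equation: Rp = ba*bc / (2.303*icorr*(ba+bc))
ba*bc = 0.047*0.046 = 0.002162
ba+bc = 0.093; 2.303*icorr*(ba+bc) = 2.303*7.141×10^-4*0.093 = 1.5294522×10^-4
Rp = 0.002162 / 1.5294522×10^-4 = 14.14 ohm*cm^2

14.14 ohm*cm^2


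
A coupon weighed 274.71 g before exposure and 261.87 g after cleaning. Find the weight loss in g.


Weight loss = initial − final
WL = 274.71 − 261.87 = 12.84 g

12.84 g


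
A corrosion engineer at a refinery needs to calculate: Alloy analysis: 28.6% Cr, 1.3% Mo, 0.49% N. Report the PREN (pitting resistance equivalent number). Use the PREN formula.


Apply the PREN formula: PREN = Cr + 3.3*Mo + 16*N
PREN = 28.6 + 3.3*1.3 + 16*0.49
PREN = 28.6 + 4.29 + 7.84 = 40.73

40.73


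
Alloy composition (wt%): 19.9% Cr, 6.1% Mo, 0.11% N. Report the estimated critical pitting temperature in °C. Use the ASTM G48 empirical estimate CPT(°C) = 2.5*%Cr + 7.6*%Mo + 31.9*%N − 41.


Apply the ASTM G48 empirical CPT estimate: CPT(°C) = 2.5*%Cr + 7.6*%Mo + 31.9*%N − 41
2.5*19.9 = 49.75; 7.6*6.1 = 46.36; 31.9*0.11 = 3.509
CPT = 49.75 + 46.36 + 3.509 − 41 = 58.619 °C
Rounded to 0.1 °C: CPT ≈ 58.6 °C

58.6 °C


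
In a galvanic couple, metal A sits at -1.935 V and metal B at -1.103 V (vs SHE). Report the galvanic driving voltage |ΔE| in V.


Driving voltage is the absolute potential difference.
|ΔE| = |-1.935 − (-1.103)| = 0.832 V

0.832 V


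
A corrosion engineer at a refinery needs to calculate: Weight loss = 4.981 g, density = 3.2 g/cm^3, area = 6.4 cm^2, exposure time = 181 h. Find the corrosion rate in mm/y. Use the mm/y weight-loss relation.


Apply the mm/y weight-loss relation: CR = 87600 * W / (D * A * T)
Numerator: 87600 * 4.981 = 436335.6
Denominator: 3.2 * 6.4 * 181 = 3706.88
CR = 436335.6 / 3706.88 = 117.709664 mm/y

117.709664 mm/y


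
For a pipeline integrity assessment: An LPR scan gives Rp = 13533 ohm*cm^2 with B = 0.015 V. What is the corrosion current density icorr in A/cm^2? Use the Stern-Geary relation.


Apply the Stern-Geary relation: icorr = B / Rp
icorr = 0.015 / 13533 = 1.108×10^-6 A/cm^2

1.108×10^-6 A/cm^2


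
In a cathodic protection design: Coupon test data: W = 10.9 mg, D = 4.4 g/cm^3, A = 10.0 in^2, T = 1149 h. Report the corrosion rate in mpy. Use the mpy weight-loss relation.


Apply the mpy weight-loss relation: CR = 534 * W / (D * A * T)
Numerator: 534 * 10.9 = 5820.6
Denominator: 4.4 * 10.0 * 1149 = 50556.0
CR = 5820.6 / 50556.0 = 0.11513 mpy

0.11513 mpy


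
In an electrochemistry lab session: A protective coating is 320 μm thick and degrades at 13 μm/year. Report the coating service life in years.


Service life = thickness / degradation rate
Life = 320 / 13 = 24.6 years

24.6 years


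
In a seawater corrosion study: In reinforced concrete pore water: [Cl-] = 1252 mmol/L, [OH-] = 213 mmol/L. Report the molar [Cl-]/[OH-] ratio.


Threshold parameter = [Cl-] / [OH-] (molar basis; both in mmol/L, so units cancel)
Ratio = 1252 / 213 = 5.88

5.88


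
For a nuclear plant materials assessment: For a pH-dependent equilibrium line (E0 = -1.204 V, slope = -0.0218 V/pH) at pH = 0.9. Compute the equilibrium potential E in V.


Apply the Pourbaix line equation: E = E0 + slope*pH
E = -1.204 + (-0.0218)*0.9 = -1.204 + (-0.01962) = -1.22362 V
Rounded to 3 decimal places: E = -1.224 V

-1.224 V


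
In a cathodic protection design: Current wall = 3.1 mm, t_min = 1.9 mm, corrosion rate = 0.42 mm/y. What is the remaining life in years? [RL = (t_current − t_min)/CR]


Apply the remaining-life relation: RL = (t_current − t_min) / CR
RL = (3.1 − 1.9) / 0.42 = 1.2 / 0.42 = 2.9 years

2.9 years


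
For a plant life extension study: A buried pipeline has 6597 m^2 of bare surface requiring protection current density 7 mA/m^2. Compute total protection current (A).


I = area * current density, then convert mA → A (÷1000)
I = 6597 * 7 / 1000 = 46.18 A

46.18 A


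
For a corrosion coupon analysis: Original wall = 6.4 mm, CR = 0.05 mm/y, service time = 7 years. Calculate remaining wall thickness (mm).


Remaining wall = original − CR × time
t = 6.4 − 0.05*7 = 6.4 − 0.35 = 6.05 mm

6.05 mm


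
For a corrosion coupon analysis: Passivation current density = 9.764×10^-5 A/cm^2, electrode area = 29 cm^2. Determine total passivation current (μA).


I = i_pass * A, then convert A → μA (×10^6)
I = 9.764×10^-5 * 29 * 10^6 = 2831.56 μA

2831.56 μA


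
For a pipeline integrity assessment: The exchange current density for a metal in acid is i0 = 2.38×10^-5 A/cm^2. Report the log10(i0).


i0 = 2.38×10^-5 A/cm^2
log10(i0) = -4.623

-4.623


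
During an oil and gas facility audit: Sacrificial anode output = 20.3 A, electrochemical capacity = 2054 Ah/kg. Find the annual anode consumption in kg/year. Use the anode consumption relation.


Annual consumption = current * hours per year / capacity
Rate = 20.3 * 8760 / 2054 = 86.6 kg/year

86.6 kg/year


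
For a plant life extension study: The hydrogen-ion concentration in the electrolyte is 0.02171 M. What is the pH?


pH = −log10[H+]
pH = −log10(0.02171) = 1.66

1.66


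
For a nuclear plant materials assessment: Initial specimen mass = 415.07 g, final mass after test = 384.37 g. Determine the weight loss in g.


Weight loss = initial − final
WL = 415.07 − 384.37 = 30.7 g

30.7 g


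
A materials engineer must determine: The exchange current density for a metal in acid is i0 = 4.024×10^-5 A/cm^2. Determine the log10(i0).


i0 = 4.024×10^-5 A/cm^2
log10(i0) = -4.395

-4.395


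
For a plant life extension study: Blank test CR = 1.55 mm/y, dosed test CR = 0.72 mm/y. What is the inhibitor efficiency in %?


Apply the inhibitor-efficiency definition: IE = (CR_blank − CR_inh)/CR_blank × 100
IE = (1.55 − 0.72) / 1.55 × 100
IE = 0.83 / 1.55 × 100 = 53.5 %

53.5 %


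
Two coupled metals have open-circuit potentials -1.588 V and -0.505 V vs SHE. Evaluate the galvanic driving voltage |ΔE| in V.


Driving voltage is the absolute potential difference.
|ΔE| = |-1.588 − (-0.505)| = 1.083 V

1.083 V


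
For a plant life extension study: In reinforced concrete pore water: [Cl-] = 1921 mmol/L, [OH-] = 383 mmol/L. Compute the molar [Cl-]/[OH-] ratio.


Threshold parameter = [Cl-] / [OH-] (molar basis; both in mmol/L, so units cancel)
Ratio = 1921 / 383 = 5.02

5.02


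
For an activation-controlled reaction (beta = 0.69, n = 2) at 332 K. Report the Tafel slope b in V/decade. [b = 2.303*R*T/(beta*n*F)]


Apply the Tafel slope relation: b = 2.303*R*T/(beta*n*F)
Numerator: 2.303 * 8.314 * 332 = 6356.85
Denominator: 0.69 * 2 * 96485 = 133149.3
b = 6356.85 / 133149.3 = 0.0477 V/decade

0.0477 V/decade


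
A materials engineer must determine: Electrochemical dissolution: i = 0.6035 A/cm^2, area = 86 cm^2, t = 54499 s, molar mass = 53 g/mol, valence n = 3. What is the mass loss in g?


Apply Faraday's law: m = i*A*t*M / (n*F)
Total charge passed Q = i*A*t = 0.6035*86*54499 = 2828552.599 C
m = Q*M/(n*F) = 2828552.599*53/(3*96485) = 517.9157 g

517.9157 g


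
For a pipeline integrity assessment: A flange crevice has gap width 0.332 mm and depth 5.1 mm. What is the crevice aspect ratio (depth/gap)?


Aspect ratio = depth / gap
Ratio = 5.1 / 0.332 = 15.4

15.4


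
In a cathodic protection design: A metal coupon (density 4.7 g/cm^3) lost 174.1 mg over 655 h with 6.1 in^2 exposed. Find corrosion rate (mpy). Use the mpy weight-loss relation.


Apply the mpy weight-loss relation: CR = 534 * W / (D * A * T)
Numerator: 534 * 174.1 = 92969.4
Denominator: 4.7 * 6.1 * 655 = 18778.85
CR = 92969.4 / 18778.85 = 4.951 mpy

4.951 mpy


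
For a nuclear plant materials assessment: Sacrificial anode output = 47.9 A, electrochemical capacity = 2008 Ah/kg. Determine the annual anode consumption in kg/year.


Annual consumption = current * hours per year / capacity
Rate = 47.9 * 8760 / 2008 = 209.0 kg/year

209.0 kg/year


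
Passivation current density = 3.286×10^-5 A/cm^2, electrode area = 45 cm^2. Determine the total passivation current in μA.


I = i_pass * A, then convert A → μA (×10^6)
I = 3.286×10^-5 * 45 * 10^6 = 1478.7 μA

1478.7 μA


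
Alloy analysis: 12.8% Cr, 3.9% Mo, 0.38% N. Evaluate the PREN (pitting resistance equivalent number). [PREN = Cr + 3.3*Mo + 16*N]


Apply the PREN formula: PREN = Cr + 3.3*Mo + 16*N
PREN = 12.8 + 3.3*3.9 + 16*0.38
PREN = 12.8 + 12.87 + 6.08 = 31.75

31.75


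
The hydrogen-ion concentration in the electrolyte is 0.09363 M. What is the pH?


pH = −log10[H+]
pH = −log10(0.09363) = 1.03

1.03


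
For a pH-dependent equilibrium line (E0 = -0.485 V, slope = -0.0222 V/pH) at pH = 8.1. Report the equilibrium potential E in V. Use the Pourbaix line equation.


Apply the Pourbaix line equation: E = E0 + slope*pH
E = -0.485 + (-0.0222)*8.1 = -0.485 + (-0.17982) = -0.66482 V
Rounded to 3 decimal places: E = -0.665 V

-0.665 V


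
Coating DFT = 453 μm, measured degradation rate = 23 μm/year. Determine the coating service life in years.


Service life = thickness / degradation rate
Life = 453 / 23 = 19.7 years

19.7 years


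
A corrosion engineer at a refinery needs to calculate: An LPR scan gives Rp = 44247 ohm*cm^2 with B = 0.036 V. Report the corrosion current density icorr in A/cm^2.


Apply the Stern-Geary relation: icorr = B / Rp
icorr = 0.036 / 44247 = 8.136×10^-7 A/cm^2

8.136×10^-7 A/cm^2


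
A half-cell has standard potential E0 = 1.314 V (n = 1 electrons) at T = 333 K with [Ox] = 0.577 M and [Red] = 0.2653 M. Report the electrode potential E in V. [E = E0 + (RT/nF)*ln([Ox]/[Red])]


Apply the Nernst equation: E = E0 + (RT/nF)*ln([Ox]/[Red])
Step 1: RT/nF = 8.314*333/(1*96485) = 0.02869422 V
Step 2: [Ox]/[Red] = 0.577/0.2653 = 2.174896
Step 3: ln(2.174896) = 0.776981
Step 4: correction = 0.02869422 * 0.776981 = 0.0223 V
E = 1.314 + 0.0223 = 1.3363 V

1.3363 V


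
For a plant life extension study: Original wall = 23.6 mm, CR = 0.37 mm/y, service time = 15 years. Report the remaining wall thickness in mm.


Remaining wall = original − CR × time
t = 23.6 − 0.37*15 = 23.6 − 5.55 = 18.05 mm

18.05 mm


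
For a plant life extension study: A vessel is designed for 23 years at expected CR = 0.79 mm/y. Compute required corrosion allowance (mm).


Corrosion allowance = CR × design life
CA = 0.79 * 23 = 18.17 mm

18.17 mm


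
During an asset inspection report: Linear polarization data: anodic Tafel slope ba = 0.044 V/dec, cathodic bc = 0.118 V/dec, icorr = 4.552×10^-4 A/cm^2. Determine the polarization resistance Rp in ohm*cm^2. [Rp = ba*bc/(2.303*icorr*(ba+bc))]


Apply the Stern-Geary equation: Rp = ba*bc / (2.303*icorr*(ba+bc))
ba*bc = 0.044*0.118 = 0.005192
ba+bc = 0.162; 2.303*icorr*(ba+bc) = 2.303*4.552×10^-4*0.162 = 1.6982875×10^-4
Rp = 0.005192 / 1.6982875×10^-4 = 30.57 ohm*cm^2

30.57 ohm*cm^2


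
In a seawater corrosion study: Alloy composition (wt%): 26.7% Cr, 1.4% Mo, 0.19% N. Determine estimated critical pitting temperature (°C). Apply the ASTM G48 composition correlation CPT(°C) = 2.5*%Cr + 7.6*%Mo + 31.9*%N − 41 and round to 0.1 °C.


Apply the ASTM G48 empirical CPT estimate: CPT(°C) = 2.5*%Cr + 7.6*%Mo + 31.9*%N − 41
2.5*26.7 = 66.75; 7.6*1.4 = 10.64; 31.9*0.19 = 6.061
CPT = 66.75 + 10.64 + 6.061 − 41 = 42.451 °C
Rounded to 0.1 °C: CPT ≈ 42.5 °C

42.5 °C


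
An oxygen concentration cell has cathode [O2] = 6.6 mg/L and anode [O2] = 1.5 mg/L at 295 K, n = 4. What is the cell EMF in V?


Apply the Nernst concentration-cell relation: E = (RT/nF)*ln(C_cathode/C_anode)
RT/nF = 8.314*295/(4*96485) = 0.00635495 V
ln(6.6/1.5) = 1.4816
E = 0.00635495 * 1.4816 = 0.00942 V

0.00942 V


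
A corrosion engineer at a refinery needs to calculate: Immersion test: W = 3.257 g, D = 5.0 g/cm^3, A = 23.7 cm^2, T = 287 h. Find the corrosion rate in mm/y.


Apply the mm/y weight-loss relation: CR = 87600 * W / (D * A * T)
Numerator: 87600 * 3.257 = 285313.2
Denominator: 5.0 * 23.7 * 287 = 34009.5
CR = 285313.2 / 34009.5 = 8.38922 mm/y

8.38922 mm/y


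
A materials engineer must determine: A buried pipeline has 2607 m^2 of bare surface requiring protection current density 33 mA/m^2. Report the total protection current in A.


I = area * current density, then convert mA → A (÷1000)
I = 2607 * 33 / 1000 = 86.03 A

86.03 A


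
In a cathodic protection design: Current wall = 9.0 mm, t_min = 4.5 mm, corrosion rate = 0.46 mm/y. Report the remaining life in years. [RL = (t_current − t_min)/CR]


Apply the remaining-life relation: RL = (t_current − t_min) / CR
RL = (9.0 − 4.5) / 0.46 = 4.5 / 0.46 = 9.8 years

9.8 years


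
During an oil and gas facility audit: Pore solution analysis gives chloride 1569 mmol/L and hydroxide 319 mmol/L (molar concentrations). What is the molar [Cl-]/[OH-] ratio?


Threshold parameter = [Cl-] / [OH-] (molar basis; both in mmol/L, so units cancel)
Ratio = 1569 / 319 = 4.92

4.92


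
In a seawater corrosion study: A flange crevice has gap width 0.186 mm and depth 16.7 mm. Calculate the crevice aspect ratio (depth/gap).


Aspect ratio = depth / gap
Ratio = 16.7 / 0.186 = 89.8

89.8


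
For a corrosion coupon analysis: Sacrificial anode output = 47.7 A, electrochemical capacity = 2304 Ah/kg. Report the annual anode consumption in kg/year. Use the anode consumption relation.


Annual consumption = current * hours per year / capacity
Rate = 47.7 * 8760 / 2304 = 181.4 kg/year

181.4 kg/year


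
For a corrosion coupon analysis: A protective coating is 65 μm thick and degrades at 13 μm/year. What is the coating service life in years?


Service life = thickness / degradation rate
Life = 65 / 13 = 5.0 years

5.0 years


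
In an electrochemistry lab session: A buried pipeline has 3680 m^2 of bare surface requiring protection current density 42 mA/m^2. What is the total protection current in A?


I = area * current density, then convert mA → A (÷1000)
I = 3680 * 42 / 1000 = 154.56 A

154.56 A


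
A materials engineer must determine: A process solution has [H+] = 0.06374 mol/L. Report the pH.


pH = −log10[H+]
pH = −log10(0.06374) = 1.2

1.2


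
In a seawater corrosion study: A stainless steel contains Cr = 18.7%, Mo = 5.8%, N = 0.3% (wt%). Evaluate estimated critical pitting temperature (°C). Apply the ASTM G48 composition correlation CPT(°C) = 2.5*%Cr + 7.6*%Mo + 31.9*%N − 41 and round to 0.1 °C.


Apply the ASTM G48 empirical CPT estimate: CPT(°C) = 2.5*%Cr + 7.6*%Mo + 31.9*%N − 41
2.5*18.7 = 46.75; 7.6*5.8 = 44.08; 31.9*0.3 = 9.57
CPT = 46.75 + 44.08 + 9.57 − 41 = 59.4 °C
Rounded to 0.1 °C: CPT ≈ 59.4 °C

59.4 °C


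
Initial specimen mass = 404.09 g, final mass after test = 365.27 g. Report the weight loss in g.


Weight loss = initial − final
WL = 404.09 − 365.27 = 38.82 g

38.82 g


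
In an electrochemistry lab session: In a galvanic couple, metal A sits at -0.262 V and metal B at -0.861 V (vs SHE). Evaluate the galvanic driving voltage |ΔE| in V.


Driving voltage is the absolute potential difference.
|ΔE| = |-0.262 − (-0.861)| = 0.599 V

0.599 V


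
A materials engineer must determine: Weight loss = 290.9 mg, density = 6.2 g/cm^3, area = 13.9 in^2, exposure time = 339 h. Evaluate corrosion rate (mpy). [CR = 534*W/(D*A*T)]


Apply the mpy weight-loss relation: CR = 534 * W / (D * A * T)
Numerator: 534 * 290.9 = 155340.6
Denominator: 6.2 * 13.9 * 339 = 29215.02
CR = 155340.6 / 29215.02 = 5.317 mpy

5.317 mpy


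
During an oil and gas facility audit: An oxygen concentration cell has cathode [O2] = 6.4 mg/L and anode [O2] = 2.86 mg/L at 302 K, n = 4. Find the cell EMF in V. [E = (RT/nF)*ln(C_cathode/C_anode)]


Apply the Nernst concentration-cell relation: E = (RT/nF)*ln(C_cathode/C_anode)
RT/nF = 8.314*302/(4*96485) = 0.00650575 V
ln(6.4/2.86) = 0.80548
E = 0.00650575 * 0.80548 = 0.00524 V

0.00524 V


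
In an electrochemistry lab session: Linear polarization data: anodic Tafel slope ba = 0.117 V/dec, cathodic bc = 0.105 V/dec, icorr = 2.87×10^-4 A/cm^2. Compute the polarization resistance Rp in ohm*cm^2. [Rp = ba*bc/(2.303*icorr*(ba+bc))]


Apply the Stern-Geary equation: Rp = ba*bc / (2.303*icorr*(ba+bc))
ba*bc = 0.117*0.105 = 0.012285
ba+bc = 0.222; 2.303*icorr*(ba+bc) = 2.303*2.87×10^-4*0.222 = 1.4673334×10^-4
Rp = 0.012285 / 1.4673334×10^-4 = 83.7 ohm*cm^2

83.7 ohm*cm^2


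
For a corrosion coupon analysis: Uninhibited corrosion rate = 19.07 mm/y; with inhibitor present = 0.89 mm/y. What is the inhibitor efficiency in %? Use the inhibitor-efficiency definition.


Apply the inhibitor-efficiency definition: IE = (CR_blank − CR_inh)/CR_blank × 100
IE = (19.07 − 0.89) / 19.07 × 100
IE = 18.18 / 19.07 × 100 = 95.3 %

95.3 %


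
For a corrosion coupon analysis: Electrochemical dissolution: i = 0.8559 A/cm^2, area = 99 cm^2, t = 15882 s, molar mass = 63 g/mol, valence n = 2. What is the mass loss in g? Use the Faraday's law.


Apply Faraday's law: m = i*A*t*M / (n*F)
Total charge passed Q = i*A*t = 0.8559*99*15882 = 1345746.9762 C
m = Q*M/(n*F) = 1345746.9762*63/(2*96485) = 439.35358 g

439.35358 g


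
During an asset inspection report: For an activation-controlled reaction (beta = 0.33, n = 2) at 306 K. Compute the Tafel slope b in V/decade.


Apply the Tafel slope relation: b = 2.303*R*T/(beta*n*F)
Numerator: 2.303 * 8.314 * 306 = 5859.03
Denominator: 0.33 * 2 * 96485 = 63680.1
b = 5859.03 / 63680.1 = 0.092 V/decade

0.092 V/decade


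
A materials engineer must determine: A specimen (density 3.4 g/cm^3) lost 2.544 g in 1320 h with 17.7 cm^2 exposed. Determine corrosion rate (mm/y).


Apply the mm/y weight-loss relation: CR = 87600 * W / (D * A * T)
Numerator: 87600 * 2.544 = 222854.4
Denominator: 3.4 * 17.7 * 1320 = 79437.6
CR = 222854.4 / 79437.6 = 2.8054 mm/y

2.8054 mm/y


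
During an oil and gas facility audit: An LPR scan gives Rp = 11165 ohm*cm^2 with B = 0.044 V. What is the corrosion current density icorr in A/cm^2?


Apply the Stern-Geary relation: icorr = B / Rp
icorr = 0.044 / 11165 = 3.941×10^-6 A/cm^2

3.941×10^-6 A/cm^2


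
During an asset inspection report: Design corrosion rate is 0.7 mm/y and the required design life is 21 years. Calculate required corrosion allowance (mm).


Corrosion allowance = CR × design life
CA = 0.7 * 21 = 14.7 mm

14.7 mm


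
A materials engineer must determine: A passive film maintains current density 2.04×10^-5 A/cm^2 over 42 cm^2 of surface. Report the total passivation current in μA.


I = i_pass * A, then convert A → μA (×10^6)
I = 2.04×10^-5 * 42 * 10^6 = 856.8 μA

856.8 μA


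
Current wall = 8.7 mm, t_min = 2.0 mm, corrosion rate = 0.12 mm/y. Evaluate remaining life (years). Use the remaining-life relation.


Apply the remaining-life relation: RL = (t_current − t_min) / CR
RL = (8.7 − 2.0) / 0.12 = 6.7 / 0.12 = 55.8 years

55.8 years


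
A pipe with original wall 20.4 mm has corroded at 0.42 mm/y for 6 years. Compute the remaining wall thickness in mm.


Remaining wall = original − CR × time
t = 20.4 − 0.42*6 = 20.4 − 2.52 = 17.88 mm

17.88 mm


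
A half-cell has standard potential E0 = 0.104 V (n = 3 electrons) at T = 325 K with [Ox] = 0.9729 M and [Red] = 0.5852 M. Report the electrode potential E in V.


Apply the Nernst equation: E = E0 + (RT/nF)*ln([Ox]/[Red])
Step 1: RT/nF = 8.314*325/(3*96485) = 0.00933496 V
Step 2: [Ox]/[Red] = 0.9729/0.5852 = 1.662509
Step 3: ln(1.662509) = 0.508328
Step 4: correction = 0.00933496 * 0.508328 = 0.0047 V
E = 0.104 + 0.0047 = 0.1087 V

0.1087 V


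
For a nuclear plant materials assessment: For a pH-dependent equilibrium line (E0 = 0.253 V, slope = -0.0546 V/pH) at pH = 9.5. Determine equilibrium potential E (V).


Apply the Pourbaix line equation: E = E0 + slope*pH
E = 0.253 + (-0.0546)*9.5 = 0.253 + (-0.5187) = -0.2657 V
Rounded to 3 decimal places: E = -0.266 V

-0.266 V


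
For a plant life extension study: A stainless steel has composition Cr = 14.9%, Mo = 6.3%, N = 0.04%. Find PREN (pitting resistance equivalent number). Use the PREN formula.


Apply the PREN formula: PREN = Cr + 3.3*Mo + 16*N
PREN = 14.9 + 3.3*6.3 + 16*0.04
PREN = 14.9 + 20.79 + 0.64 = 36.33

36.33


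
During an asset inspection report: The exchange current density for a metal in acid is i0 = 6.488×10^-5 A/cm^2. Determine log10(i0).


i0 = 6.488×10^-5 A/cm^2
log10(i0) = -4.188

-4.188


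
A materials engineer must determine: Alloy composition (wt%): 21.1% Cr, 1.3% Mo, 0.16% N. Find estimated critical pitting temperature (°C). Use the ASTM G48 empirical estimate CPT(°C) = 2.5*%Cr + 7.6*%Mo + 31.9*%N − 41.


Apply the ASTM G48 empirical CPT estimate: CPT(°C) = 2.5*%Cr + 7.6*%Mo + 31.9*%N − 41
2.5*21.1 = 52.75; 7.6*1.3 = 9.88; 31.9*0.16 = 5.104
CPT = 52.75 + 9.88 + 5.104 − 41 = 26.734 °C
Rounded to 0.1 °C: CPT ≈ 26.7 °C

26.7 °C


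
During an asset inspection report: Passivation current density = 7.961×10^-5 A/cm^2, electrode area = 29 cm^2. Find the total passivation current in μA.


I = i_pass * A, then convert A → μA (×10^6)
I = 7.961×10^-5 * 29 * 10^6 = 2308.69 μA

2308.69 μA


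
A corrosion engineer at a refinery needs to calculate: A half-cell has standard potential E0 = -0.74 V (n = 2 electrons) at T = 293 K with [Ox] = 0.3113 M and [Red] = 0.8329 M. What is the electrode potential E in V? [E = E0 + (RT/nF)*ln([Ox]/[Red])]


Apply the Nernst equation: E = E0 + (RT/nF)*ln([Ox]/[Red])
Step 1: RT/nF = 8.314*293/(2*96485) = 0.01262373 V
Step 2: [Ox]/[Red] = 0.3113/0.8329 = 0.373754
Step 3: ln(0.373754) = -0.984157
Step 4: correction = 0.01262373 * -0.984157 = -0.012 V
E = -0.74 + -0.012 = -0.752 V

-0.752 V


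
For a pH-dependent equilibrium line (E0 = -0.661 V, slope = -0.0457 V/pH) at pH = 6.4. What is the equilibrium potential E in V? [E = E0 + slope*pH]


Apply the Pourbaix line equation: E = E0 + slope*pH
E = -0.661 + (-0.0457)*6.4 = -0.661 + (-0.29248) = -0.95348 V
Rounded to 3 decimal places: E = -0.953 V

-0.953 V


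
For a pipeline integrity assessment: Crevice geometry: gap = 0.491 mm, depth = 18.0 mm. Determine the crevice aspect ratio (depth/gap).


Aspect ratio = depth / gap
Ratio = 18.0 / 0.491 = 36.7

36.7


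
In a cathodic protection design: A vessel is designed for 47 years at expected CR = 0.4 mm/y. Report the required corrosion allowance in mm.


Corrosion allowance = CR × design life
CA = 0.4 * 47 = 18.8 mm

18.8 mm


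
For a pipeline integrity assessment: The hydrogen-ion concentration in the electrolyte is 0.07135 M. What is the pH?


pH = −log10[H+]
pH = −log10(0.07135) = 1.15

1.15


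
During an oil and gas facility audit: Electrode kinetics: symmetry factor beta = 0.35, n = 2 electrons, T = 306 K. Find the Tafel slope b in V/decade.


Apply the Tafel slope relation: b = 2.303*R*T/(beta*n*F)
Numerator: 2.303 * 8.314 * 306 = 5859.03
Denominator: 0.35 * 2 * 96485 = 67539.5
b = 5859.03 / 67539.5 = 0.0867 V/decade

0.0867 V/decade


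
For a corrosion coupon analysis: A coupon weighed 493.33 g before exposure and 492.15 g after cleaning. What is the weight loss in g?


Weight loss = initial − final
WL = 493.33 − 492.15 = 1.18 g

1.18 g


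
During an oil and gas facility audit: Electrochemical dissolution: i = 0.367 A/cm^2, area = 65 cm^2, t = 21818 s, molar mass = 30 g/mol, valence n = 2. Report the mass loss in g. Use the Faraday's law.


Apply Faraday's law: m = i*A*t*M / (n*F)
Total charge passed Q = i*A*t = 0.367*65*21818 = 520468.39 C
m = Q*M/(n*F) = 520468.39*30/(2*96485) = 80.9144 g

80.9144 g


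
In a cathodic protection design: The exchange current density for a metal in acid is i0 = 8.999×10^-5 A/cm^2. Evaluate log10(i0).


i0 = 8.999×10^-5 A/cm^2
log10(i0) = -4.046

-4.046


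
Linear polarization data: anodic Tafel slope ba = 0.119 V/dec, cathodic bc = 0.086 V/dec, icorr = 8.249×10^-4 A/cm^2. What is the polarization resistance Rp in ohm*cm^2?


Apply the Stern-Geary equation: Rp = ba*bc / (2.303*icorr*(ba+bc))
ba*bc = 0.119*0.086 = 0.010234
ba+bc = 0.205; 2.303*icorr*(ba+bc) = 2.303*8.249×10^-4*0.205 = 3.8944766×10^-4
Rp = 0.010234 / 3.8944766×10^-4 = 26.28 ohm*cm^2

26.28 ohm*cm^2


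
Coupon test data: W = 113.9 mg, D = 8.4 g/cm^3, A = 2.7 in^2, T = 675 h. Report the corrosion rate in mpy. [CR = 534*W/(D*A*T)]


Apply the mpy weight-loss relation: CR = 534 * W / (D * A * T)
Numerator: 534 * 113.9 = 60822.6
Denominator: 8.4 * 2.7 * 675 = 15309.0
CR = 60822.6 / 15309.0 = 3.973 mpy

3.973 mpy


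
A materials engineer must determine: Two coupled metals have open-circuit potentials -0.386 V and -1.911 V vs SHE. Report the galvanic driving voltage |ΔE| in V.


Driving voltage is the absolute potential difference.
|ΔE| = |-0.386 − (-1.911)| = 1.525 V

1.525 V


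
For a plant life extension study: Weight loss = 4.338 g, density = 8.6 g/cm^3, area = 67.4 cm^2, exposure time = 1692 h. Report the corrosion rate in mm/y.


Apply the mm/y weight-loss relation: CR = 87600 * W / (D * A * T)
Numerator: 87600 * 4.338 = 380008.8
Denominator: 8.6 * 67.4 * 1692 = 980750.88
CR = 380008.8 / 980750.88 = 0.38747 mm/y

0.38747 mm/y


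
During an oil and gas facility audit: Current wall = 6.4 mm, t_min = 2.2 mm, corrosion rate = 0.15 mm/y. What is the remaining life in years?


Apply the remaining-life relation: RL = (t_current − t_min) / CR
RL = (6.4 − 2.2) / 0.15 = 4.2 / 0.15 = 28.0 years

28.0 years


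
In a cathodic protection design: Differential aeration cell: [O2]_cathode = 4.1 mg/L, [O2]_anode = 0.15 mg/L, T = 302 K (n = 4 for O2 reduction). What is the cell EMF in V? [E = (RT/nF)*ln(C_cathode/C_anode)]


Apply the Nernst concentration-cell relation: E = (RT/nF)*ln(C_cathode/C_anode)
RT/nF = 8.314*302/(4*96485) = 0.00650575 V
ln(4.1/0.15) = 3.30811
E = 0.00650575 * 3.30811 = 0.02152 V

0.02152 V


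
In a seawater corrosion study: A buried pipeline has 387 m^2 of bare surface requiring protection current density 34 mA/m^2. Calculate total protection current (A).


I = area * current density, then convert mA → A (÷1000)
I = 387 * 34 / 1000 = 13.16 A

13.16 A


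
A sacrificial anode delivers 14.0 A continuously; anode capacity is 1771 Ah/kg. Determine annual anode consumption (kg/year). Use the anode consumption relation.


Annual consumption = current * hours per year / capacity
Rate = 14.0 * 8760 / 1771 = 69.2 kg/year

69.2 kg/year


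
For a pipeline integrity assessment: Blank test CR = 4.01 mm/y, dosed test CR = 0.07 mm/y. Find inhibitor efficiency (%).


Apply the inhibitor-efficiency definition: IE = (CR_blank − CR_inh)/CR_blank × 100
IE = (4.01 − 0.07) / 4.01 × 100
IE = 3.94 / 4.01 × 100 = 98.3 %

98.3 %


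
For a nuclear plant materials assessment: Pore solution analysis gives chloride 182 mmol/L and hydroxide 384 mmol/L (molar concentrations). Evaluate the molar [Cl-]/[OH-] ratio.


Threshold parameter = [Cl-] / [OH-] (molar basis; both in mmol/L, so units cancel)
Ratio = 182 / 384 = 0.47

0.47


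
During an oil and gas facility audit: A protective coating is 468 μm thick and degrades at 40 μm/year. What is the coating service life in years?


Service life = thickness / degradation rate
Life = 468 / 40 = 11.7 years

11.7 years


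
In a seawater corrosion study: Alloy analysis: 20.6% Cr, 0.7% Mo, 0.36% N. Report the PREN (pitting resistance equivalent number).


Apply the PREN formula: PREN = Cr + 3.3*Mo + 16*N
PREN = 20.6 + 3.3*0.7 + 16*0.36
PREN = 20.6 + 2.31 + 5.76 = 28.67

28.67


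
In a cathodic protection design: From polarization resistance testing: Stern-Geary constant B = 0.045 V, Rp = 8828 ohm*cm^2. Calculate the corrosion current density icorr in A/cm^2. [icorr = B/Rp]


Apply the Stern-Geary relation: icorr = B / Rp
icorr = 0.045 / 8828 = 5.097×10^-6 A/cm^2

5.097×10^-6 A/cm^2


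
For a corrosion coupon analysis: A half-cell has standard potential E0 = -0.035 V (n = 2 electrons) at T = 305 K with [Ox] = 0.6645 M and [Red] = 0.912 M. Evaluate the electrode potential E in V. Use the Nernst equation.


Apply the Nernst equation: E = E0 + (RT/nF)*ln([Ox]/[Red])
Step 1: RT/nF = 8.314*305/(2*96485) = 0.01314075 V
Step 2: [Ox]/[Red] = 0.6645/0.912 = 0.728618
Step 3: ln(0.728618) = -0.316606
Step 4: correction = 0.01314075 * -0.316606 = -0.004 V
E = -0.035 + -0.004 = -0.039 V

-0.039 V


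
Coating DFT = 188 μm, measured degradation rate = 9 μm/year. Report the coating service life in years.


Service life = thickness / degradation rate
Life = 188 / 9 = 20.9 years

20.9 years


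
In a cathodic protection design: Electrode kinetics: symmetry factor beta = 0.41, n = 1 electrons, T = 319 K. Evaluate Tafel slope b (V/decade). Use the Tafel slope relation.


Apply the Tafel slope relation: b = 2.303*R*T/(beta*n*F)
Numerator: 2.303 * 8.314 * 319 = 6107.94
Denominator: 0.41 * 1 * 96485 = 39558.85
b = 6107.94 / 39558.85 = 0.1544 V/decade

0.1544 V/decade


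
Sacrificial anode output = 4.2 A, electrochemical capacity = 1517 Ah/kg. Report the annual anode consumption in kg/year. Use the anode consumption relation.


Annual consumption = current * hours per year / capacity
Rate = 4.2 * 8760 / 1517 = 24.3 kg/year

24.3 kg/year


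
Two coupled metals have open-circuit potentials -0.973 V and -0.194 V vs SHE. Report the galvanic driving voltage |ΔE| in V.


Driving voltage is the absolute potential difference.
|ΔE| = |-0.973 − (-0.194)| = 0.779 V

0.779 V


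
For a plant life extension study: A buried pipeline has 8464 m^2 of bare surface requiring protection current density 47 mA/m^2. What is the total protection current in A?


I = area * current density, then convert mA → A (÷1000)
I = 8464 * 47 / 1000 = 397.81 A

397.81 A


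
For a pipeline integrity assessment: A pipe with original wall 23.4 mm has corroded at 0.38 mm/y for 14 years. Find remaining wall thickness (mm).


Remaining wall = original − CR × time
t = 23.4 − 0.38*14 = 23.4 − 5.32 = 18.08 mm

18.08 mm


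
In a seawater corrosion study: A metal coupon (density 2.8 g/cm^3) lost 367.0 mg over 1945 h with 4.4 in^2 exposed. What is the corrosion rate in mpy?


Apply the mpy weight-loss relation: CR = 534 * W / (D * A * T)
Numerator: 534 * 367.0 = 195978.0
Denominator: 2.8 * 4.4 * 1945 = 23962.4
CR = 195978.0 / 23962.4 = 8.179 mpy

8.179 mpy


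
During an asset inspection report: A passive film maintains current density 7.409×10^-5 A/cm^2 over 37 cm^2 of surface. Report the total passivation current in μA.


I = i_pass * A, then convert A → μA (×10^6)
I = 7.409×10^-5 * 37 * 10^6 = 2741.33 μA

2741.33 μA


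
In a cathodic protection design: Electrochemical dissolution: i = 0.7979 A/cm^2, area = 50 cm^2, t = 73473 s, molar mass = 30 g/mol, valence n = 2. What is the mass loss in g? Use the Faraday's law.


Apply Faraday's law: m = i*A*t*M / (n*F)
Total charge passed Q = i*A*t = 0.7979*50*73473 = 2931205.335 C
m = Q*M/(n*F) = 2931205.335*30/(2*96485) = 455.69861 g

455.69861 g


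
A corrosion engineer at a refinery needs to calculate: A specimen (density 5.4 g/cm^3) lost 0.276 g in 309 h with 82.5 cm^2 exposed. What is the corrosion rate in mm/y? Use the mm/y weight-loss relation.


Apply the mm/y weight-loss relation: CR = 87600 * W / (D * A * T)
Numerator: 87600 * 0.276 = 24177.6
Denominator: 5.4 * 82.5 * 309 = 137659.5
CR = 24177.6 / 137659.5 = 0.17563 mm/y

0.17563 mm/y


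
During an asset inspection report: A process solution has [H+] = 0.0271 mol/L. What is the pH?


pH = −log10[H+]
pH = −log10(0.0271) = 1.57

1.57


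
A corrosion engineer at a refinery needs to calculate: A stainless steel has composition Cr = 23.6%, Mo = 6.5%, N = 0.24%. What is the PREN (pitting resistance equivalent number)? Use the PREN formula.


Apply the PREN formula: PREN = Cr + 3.3*Mo + 16*N
PREN = 23.6 + 3.3*6.5 + 16*0.24
PREN = 23.6 + 21.45 + 3.84 = 48.89

48.89


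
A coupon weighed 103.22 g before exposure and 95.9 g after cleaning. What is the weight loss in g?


Weight loss = initial − final
WL = 103.22 − 95.9 = 7.32 g

7.32 g


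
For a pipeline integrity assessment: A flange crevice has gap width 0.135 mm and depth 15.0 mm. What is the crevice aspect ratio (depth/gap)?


Aspect ratio = depth / gap
Ratio = 15.0 / 0.135 = 111.1

111.1


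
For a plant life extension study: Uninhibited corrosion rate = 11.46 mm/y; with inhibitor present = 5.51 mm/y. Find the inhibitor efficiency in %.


Apply the inhibitor-efficiency definition: IE = (CR_blank − CR_inh)/CR_blank × 100
IE = (11.46 − 5.51) / 11.46 × 100
IE = 5.95 / 11.46 × 100 = 51.9 %

51.9 %


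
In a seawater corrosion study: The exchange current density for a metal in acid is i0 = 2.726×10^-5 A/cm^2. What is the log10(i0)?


i0 = 2.726×10^-5 A/cm^2
log10(i0) = -4.564

-4.564


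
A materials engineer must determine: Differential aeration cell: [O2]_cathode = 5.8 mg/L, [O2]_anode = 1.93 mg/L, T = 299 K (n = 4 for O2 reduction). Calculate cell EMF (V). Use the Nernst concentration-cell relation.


Apply the Nernst concentration-cell relation: E = (RT/nF)*ln(C_cathode/C_anode)
RT/nF = 8.314*299/(4*96485) = 0.00644112 V
ln(5.8/1.93) = 1.10034
E = 0.00644112 * 1.10034 = 0.00709 V

0.00709 V


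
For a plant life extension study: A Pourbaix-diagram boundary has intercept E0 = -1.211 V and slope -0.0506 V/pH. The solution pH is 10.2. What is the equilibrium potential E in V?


Apply the Pourbaix line equation: E = E0 + slope*pH
E = -1.211 + (-0.0506)*10.2 = -1.211 + (-0.51612) = -1.72712 V
Rounded to 3 decimal places: E = -1.727 V

-1.727 V


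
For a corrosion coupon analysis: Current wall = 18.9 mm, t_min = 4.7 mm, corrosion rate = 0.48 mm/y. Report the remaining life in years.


Apply the remaining-life relation: RL = (t_current − t_min) / CR
RL = (18.9 − 4.7) / 0.48 = 14.2 / 0.48 = 29.6 years

29.6 years


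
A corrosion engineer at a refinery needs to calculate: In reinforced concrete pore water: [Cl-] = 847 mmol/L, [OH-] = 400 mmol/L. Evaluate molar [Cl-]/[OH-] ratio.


Threshold parameter = [Cl-] / [OH-] (molar basis; both in mmol/L, so units cancel)
Ratio = 847 / 400 = 2.12

2.12


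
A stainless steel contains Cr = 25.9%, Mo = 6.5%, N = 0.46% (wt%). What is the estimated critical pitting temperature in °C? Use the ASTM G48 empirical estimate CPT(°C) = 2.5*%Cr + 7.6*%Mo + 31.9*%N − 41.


Apply the ASTM G48 empirical CPT estimate: CPT(°C) = 2.5*%Cr + 7.6*%Mo + 31.9*%N − 41
2.5*25.9 = 64.75; 7.6*6.5 = 49.4; 31.9*0.46 = 14.674
CPT = 64.75 + 49.4 + 14.674 − 41 = 87.824 °C
Rounded to 0.1 °C: CPT ≈ 87.8 °C

87.8 °C


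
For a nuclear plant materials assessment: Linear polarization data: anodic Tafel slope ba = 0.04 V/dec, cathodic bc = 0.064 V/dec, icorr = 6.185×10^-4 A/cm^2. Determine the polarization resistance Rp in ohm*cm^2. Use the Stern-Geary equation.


Apply the Stern-Geary equation: Rp = ba*bc / (2.303*icorr*(ba+bc))
ba*bc = 0.04*0.064 = 0.00256
ba+bc = 0.104; 2.303*icorr*(ba+bc) = 2.303*6.185×10^-4*0.104 = 1.4813817×10^-4
Rp = 0.00256 / 1.4813817×10^-4 = 17.3 ohm*cm^2

17.3 ohm*cm^2


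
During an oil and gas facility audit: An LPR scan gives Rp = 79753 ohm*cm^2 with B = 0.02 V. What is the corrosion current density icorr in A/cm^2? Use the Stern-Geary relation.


Apply the Stern-Geary relation: icorr = B / Rp
icorr = 0.02 / 79753 = 2.508×10^-7 A/cm^2

2.508×10^-7 A/cm^2


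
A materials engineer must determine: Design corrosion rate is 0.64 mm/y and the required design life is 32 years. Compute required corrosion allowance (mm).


Corrosion allowance = CR × design life
CA = 0.64 * 32 = 20.48 mm

20.48 mm


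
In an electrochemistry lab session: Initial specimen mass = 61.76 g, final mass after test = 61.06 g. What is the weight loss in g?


Weight loss = initial − final
WL = 61.76 − 61.06 = 0.7 g

0.7 g


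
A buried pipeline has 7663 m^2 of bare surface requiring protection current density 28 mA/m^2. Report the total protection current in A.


I = area * current density, then convert mA → A (÷1000)
I = 7663 * 28 / 1000 = 214.56 A

214.56 A


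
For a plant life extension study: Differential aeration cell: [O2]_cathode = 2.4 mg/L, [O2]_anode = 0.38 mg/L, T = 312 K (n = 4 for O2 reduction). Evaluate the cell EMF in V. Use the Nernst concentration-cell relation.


Apply the Nernst concentration-cell relation: E = (RT/nF)*ln(C_cathode/C_anode)
RT/nF = 8.314*312/(4*96485) = 0.00672117 V
ln(2.4/0.38) = 1.84305
E = 0.00672117 * 1.84305 = 0.01239 V

0.01239 V


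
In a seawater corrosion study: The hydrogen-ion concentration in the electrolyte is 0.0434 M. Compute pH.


pH = −log10[H+]
pH = −log10(0.0434) = 1.36

1.36


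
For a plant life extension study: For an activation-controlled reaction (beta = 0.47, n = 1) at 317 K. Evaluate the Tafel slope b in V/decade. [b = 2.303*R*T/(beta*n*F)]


Apply the Tafel slope relation: b = 2.303*R*T/(beta*n*F)
Numerator: 2.303 * 8.314 * 317 = 6069.64
Denominator: 0.47 * 1 * 96485 = 45347.95
b = 6069.64 / 45347.95 = 0.1338 V/decade

0.1338 V/decade


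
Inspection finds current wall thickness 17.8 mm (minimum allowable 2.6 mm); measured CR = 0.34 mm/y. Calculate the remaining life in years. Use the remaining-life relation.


Apply the remaining-life relation: RL = (t_current − t_min) / CR
RL = (17.8 − 2.6) / 0.34 = 15.2 / 0.34 = 44.7 years

44.7 years


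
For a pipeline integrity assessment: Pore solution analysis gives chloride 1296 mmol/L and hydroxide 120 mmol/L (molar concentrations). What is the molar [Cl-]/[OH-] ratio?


Threshold parameter = [Cl-] / [OH-] (molar basis; both in mmol/L, so units cancel)
Ratio = 1296 / 120 = 10.8

10.8


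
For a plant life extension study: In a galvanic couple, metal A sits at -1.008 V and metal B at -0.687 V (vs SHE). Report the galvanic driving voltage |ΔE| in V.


Driving voltage is the absolute potential difference.
|ΔE| = |-1.008 − (-0.687)| = 0.321 V

0.321 V


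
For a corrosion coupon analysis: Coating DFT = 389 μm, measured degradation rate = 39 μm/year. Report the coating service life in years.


Service life = thickness / degradation rate
Life = 389 / 39 = 10.0 years

10.0 years


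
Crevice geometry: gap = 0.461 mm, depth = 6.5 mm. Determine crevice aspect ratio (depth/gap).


Aspect ratio = depth / gap
Ratio = 6.5 / 0.461 = 14.1

14.1


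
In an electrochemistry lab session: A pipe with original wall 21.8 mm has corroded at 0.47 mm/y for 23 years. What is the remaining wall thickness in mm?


Remaining wall = original − CR × time
t = 21.8 − 0.47*23 = 21.8 − 10.81 = 10.99 mm

10.99 mm


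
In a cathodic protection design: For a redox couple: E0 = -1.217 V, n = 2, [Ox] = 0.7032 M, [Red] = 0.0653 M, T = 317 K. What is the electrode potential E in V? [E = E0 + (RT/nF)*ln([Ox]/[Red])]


Apply the Nernst equation: E = E0 + (RT/nF)*ln([Ox]/[Red])
Step 1: RT/nF = 8.314*317/(2*96485) = 0.01365776 V
Step 2: [Ox]/[Red] = 0.7032/0.0653 = 10.76876
Step 3: ln(10.76876) = 2.376649
Step 4: correction = 0.01365776 * 2.376649 = 0.0325 V
E = -1.217 + 0.0325 = -1.1845 V

-1.1845 V
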